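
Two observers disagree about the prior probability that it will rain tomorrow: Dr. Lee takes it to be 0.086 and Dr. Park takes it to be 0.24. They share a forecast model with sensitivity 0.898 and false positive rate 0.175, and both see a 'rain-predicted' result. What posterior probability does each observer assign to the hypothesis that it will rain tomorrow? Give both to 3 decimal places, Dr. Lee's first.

P('+'|H) = 0.898, P('+'|¬H) = 0.175.
Dr. Lee: numerator 0.898·0.086 = 0.077228; evidence = 0.077228+0.175·0.914 = 0.23718; posterior = 0.326.
Dr. Park: numerator 0.898·0.24 = 0.21552; evidence = 0.21552+0.175·0.76 = 0.34852; posterior = 0.618.

Dr. Lee: 0.326; Dr. Park: 0.618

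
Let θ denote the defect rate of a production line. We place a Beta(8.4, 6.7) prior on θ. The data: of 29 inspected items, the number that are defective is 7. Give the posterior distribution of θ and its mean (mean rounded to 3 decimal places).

Posterior: Beta(15.4, 28.7); mean ≈ 0.349

The binomial likelihood is conjugate to the Beta prior: with 7 successes and 22 failures, the posterior is Beta(8.4+7, 6.7+22) = Beta(15.4, 28.7).
Posterior mean = α/(α+β) = 15.4/44.1 = 0.349.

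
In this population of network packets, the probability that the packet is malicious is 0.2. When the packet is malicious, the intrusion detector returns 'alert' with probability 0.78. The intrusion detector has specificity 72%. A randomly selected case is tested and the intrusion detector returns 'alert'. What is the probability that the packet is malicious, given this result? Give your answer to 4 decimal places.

Write H for 'the packet is malicious'. Prior odds H:¬H = 0.2/0.8 = 0.25000. For the 'alert' outcome, the likelihood ratio is 0.78/0.28 = 2.7857.
Posterior odds = 0.25000 × 2.7857 = 0.69643, so P(H|E) = 0.69643/(1+0.69643) = 0.4105.

P(H | E) ≈ 0.4105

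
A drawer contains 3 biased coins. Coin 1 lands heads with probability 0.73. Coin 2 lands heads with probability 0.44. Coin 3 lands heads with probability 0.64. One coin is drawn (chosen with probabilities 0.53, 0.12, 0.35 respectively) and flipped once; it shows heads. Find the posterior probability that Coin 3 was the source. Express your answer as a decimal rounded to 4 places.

Posterior probability ≈ 0.3375

P(heads|C1) = 0.73; P(heads|C2) = 0.44; P(heads|C3) = 0.64.
Prior × likelihood for each source: 0.53·0.73=0.3869, 0.12·0.44=0.05280, 0.35·0.64=0.2240. Summing gives P(heads) = 0.66370.
P(Coin 3 | heads) = 0.2240 / 0.66370 = 0.3375.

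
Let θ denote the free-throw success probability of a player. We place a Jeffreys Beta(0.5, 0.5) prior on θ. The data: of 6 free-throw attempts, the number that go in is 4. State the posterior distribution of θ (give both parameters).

Posterior: Beta(4.5, 2.5)

The binomial likelihood is conjugate to the Beta prior: with 4 successes and 2 failures, the posterior is Beta(0.5+4, 0.5+2) = Beta(4.5, 2.5).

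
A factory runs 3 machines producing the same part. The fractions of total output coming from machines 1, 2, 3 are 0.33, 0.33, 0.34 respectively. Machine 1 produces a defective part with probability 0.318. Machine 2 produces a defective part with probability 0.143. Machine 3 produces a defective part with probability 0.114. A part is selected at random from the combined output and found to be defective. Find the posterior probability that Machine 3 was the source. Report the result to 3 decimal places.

P(defective|M1) = 0.318; P(defective|M2) = 0.143; P(defective|M3) = 0.114.
Prior × likelihood for each source: 0.33·0.318=0.1049, 0.33·0.143=0.04719, 0.34·0.114=0.03876. Summing gives P(defective) = 0.19089.
P(Machine 3 | defective) = 0.03876 / 0.19089 = 0.203.

Posterior probability ≈ 0.203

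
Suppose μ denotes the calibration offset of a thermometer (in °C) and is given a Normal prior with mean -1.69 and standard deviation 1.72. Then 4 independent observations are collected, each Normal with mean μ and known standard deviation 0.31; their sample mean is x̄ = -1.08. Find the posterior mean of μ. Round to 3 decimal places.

With known σ, the Normal prior is conjugate. Weight on the data is w = (n/σ²)/(n/σ² + 1/τ₀²) = 41.6233/(41.6233+0.338021) = 0.99194.
Posterior mean = w·x̄ + (1−w)·μ₀ = 0.99194·-1.08 + 0.0080555·-1.69 = -1.085.

Posterior mean ≈ -1.085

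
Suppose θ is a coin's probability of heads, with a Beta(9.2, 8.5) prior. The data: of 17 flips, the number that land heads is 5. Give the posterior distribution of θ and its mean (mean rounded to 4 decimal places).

Posterior: Beta(14.2, 20.5); mean ≈ 0.4092

Observing 5 successes and 12 failures updates Beta(9.2, 8.5) by adding the success and failure counts to the two shape parameters: α = 9.2+5 = 14.2, β = 8.5+12 = 20.5.
Posterior mean = α/(α+β) = 14.2/34.7 = 0.4092.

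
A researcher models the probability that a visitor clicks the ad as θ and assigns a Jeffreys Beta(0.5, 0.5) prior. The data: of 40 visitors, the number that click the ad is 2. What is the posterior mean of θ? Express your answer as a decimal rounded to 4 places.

Posterior mean ≈ 0.0610

The binomial likelihood is conjugate to the Beta prior: with 2 successes and 38 failures, the posterior is Beta(0.5+2, 0.5+38) = Beta(2.5, 38.5).
Posterior mean = α/(α+β) = 2.5/41 = 0.0610.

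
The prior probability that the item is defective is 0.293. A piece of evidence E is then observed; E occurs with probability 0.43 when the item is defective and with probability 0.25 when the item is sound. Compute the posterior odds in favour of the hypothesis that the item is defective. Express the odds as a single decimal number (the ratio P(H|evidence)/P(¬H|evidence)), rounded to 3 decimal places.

Posterior odds ≈ 0.713

Prior odds = 0.293/(1−0.293) = 0.41443.
Likelihood ratio for E = 0.43/0.25 = 1.7200.
Posterior odds = prior odds × LR = 0.71281.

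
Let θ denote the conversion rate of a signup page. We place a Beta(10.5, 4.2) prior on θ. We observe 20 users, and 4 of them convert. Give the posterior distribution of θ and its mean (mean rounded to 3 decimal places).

Posterior: Beta(14.5, 20.2); mean ≈ 0.418

Observing 4 successes and 16 failures updates Beta(10.5, 4.2) by adding the success and failure counts to the two shape parameters: α = 10.5+4 = 14.5, β = 4.2+16 = 20.2.
E[θ | data] = 14.5/(14.5+20.2) = 0.418.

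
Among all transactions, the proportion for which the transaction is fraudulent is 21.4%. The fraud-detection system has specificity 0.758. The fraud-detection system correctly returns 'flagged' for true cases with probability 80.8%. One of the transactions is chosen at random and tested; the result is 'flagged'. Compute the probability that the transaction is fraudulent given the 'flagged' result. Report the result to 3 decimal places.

Let H be the event that the transaction is fraudulent. P(H) = 0.214, so P(¬H) = 0.786. With E the 'flagged' result, P(E|H) = 0.808 and P(E|¬H) = 0.242.
P(E) = 0.808·0.214 + 0.242·0.786 = 0.17291 + 0.19021 = 0.36312.
By Bayes' theorem, P(H|E) = 0.17291 / 0.36312 = 0.476.

P(H | E) ≈ 0.476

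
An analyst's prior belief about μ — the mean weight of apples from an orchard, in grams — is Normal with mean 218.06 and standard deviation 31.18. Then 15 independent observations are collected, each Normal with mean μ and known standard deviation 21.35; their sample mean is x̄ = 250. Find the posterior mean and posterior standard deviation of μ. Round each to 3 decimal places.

Posterior mean ≈ 249.032; posterior SD ≈ 5.428

With known σ, the Normal prior is conjugate. Weight on the data is w = (n/σ²)/(n/σ² + 1/τ₀²) = 0.0329075/(0.0329075+0.00102860) = 0.96969.
Posterior mean = w·x̄ + (1−w)·μ₀ = 0.96969·250 + 0.030310·218.06 = 249.032. Posterior variance = 1/(0.0329075+0.00102860) = 29.4671, so SD = 5.428.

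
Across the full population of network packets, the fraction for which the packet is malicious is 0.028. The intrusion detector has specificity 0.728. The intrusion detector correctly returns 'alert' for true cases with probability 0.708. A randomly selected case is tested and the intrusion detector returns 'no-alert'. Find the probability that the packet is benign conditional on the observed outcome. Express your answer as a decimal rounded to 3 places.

P(¬H | E) ≈ 0.989

Let H be the event that the packet is malicious. P(H) = 0.028, so P(¬H) = 0.972. With E the 'no-alert' result, P(E|H) = 0.292 and P(E|¬H) = 0.728.
P(E) = 0.292·0.028 + 0.728·0.972 = 0.0081760 + 0.70762 = 0.71579.
By Bayes' theorem, P(H|E) = 0.0081760 / 0.71579 = 0.011. Hence P(¬H|E) = 1 − 0.011 = 0.989.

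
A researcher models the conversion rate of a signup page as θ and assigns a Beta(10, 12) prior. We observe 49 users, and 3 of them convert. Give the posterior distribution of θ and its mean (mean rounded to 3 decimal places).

The binomial likelihood is conjugate to the Beta prior: with 3 successes and 46 failures, the posterior is Beta(10+3, 12+46) = Beta(13, 58).
E[θ | data] = 13/(13+58) = 0.183.

Posterior: Beta(13, 58); mean ≈ 0.183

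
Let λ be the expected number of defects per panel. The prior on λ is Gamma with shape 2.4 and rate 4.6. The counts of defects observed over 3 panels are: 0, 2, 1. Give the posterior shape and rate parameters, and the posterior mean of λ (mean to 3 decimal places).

Posterior: Gamma(shape=5.4, rate=7.6); mean ≈ 0.711

The Poisson likelihood adds the total count to the shape and the number of exposure periods to the rate. Here ∑xᵢ = 3 and n = 3, so shape 2.4→5.4 and rate 4.6→7.6.
E[λ | data] = 5.4/7.6 = 0.711.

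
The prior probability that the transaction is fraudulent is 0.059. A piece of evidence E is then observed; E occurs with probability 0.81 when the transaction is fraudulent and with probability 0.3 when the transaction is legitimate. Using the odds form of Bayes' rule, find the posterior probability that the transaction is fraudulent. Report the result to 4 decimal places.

Prior odds = 0.059/(1−0.059) = 0.062699. In log-odds, ln(0.062699) = -2.7694.
Add log likelihood ratio: ln(2.7000) = 0.99325.
Posterior log-odds = -1.7762, so posterior odds = exp(-1.7762) = 0.16929. Converting, P(H|E) = 0.16929/1.1693 = 0.1448.

Posterior probability ≈ 0.1448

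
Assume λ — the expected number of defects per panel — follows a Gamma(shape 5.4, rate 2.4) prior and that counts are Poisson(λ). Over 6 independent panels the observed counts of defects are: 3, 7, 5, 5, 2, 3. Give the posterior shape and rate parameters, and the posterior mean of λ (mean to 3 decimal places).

The Poisson likelihood adds the total count to the shape and the number of exposure periods to the rate. Here ∑xᵢ = 25 and n = 6, so shape 5.4→30.4 and rate 2.4→8.4.
E[λ | data] = 30.4/8.4 = 3.619.

Posterior: Gamma(shape=30.4, rate=8.4); mean ≈ 3.619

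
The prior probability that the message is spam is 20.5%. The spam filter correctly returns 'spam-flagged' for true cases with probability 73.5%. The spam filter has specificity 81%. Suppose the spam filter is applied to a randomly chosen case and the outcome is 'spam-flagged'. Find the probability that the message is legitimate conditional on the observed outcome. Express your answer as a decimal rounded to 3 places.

Write H for 'the message is spam'. Prior odds H:¬H = 0.205/0.795 = 0.25786. For the 'spam-flagged' outcome, the likelihood ratio is 0.735/0.19 = 3.8684.
Posterior odds = 0.25786 × 3.8684 = 0.99752, so P(H|E) = 0.99752/(1+0.99752) = 0.499. Then P(¬H|E) = 1 − 0.499 = 0.501.

P(¬H | E) ≈ 0.501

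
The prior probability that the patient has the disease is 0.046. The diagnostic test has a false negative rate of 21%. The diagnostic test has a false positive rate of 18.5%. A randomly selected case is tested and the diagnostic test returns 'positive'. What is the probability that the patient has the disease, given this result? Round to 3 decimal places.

P(H | E) ≈ 0.171

Write H for 'the patient has the disease'. Prior odds H:¬H = 0.046/0.954 = 0.048218. For the 'positive' outcome, the likelihood ratio is 0.79/0.185 = 4.2703.
Posterior odds = 0.048218 × 4.2703 = 0.20590, so P(H|E) = 0.20590/(1+0.20590) = 0.171.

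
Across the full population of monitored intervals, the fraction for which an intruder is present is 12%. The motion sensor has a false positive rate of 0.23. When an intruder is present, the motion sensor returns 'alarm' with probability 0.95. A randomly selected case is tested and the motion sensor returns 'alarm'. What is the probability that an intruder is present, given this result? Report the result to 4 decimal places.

Write H for 'an intruder is present'. Prior odds H:¬H = 0.12/0.88 = 0.13636. For the 'alarm' outcome, the likelihood ratio is 0.95/0.23 = 4.1304.
Posterior odds = 0.13636 × 4.1304 = 0.56324, so P(H|E) = 0.56324/(1+0.56324) = 0.3603.

P(H | E) ≈ 0.3603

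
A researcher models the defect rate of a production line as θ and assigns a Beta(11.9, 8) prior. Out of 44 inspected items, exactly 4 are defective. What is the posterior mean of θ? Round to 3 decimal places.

Posterior mean ≈ 0.249

Observing 4 successes and 40 failures updates Beta(11.9, 8) by adding the success and failure counts to the two shape parameters: α = 11.9+4 = 15.9, β = 8+40 = 48.
Posterior mean = α/(α+β) = 15.9/63.9 = 0.249.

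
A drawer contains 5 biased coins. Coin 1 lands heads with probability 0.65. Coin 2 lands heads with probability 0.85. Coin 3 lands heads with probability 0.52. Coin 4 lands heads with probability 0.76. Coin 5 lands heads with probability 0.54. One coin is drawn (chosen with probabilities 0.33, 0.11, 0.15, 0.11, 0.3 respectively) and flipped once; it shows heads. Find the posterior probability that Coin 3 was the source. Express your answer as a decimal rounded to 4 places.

P(heads|C1) = 0.65; P(heads|C2) = 0.85; P(heads|C3) = 0.52; P(heads|C4) = 0.76; P(heads|C5) = 0.54.
Prior × likelihood for each source: 0.33·0.65=0.2145, 0.11·0.85=0.09350, 0.15·0.52=0.07800, 0.11·0.76=0.08360, 0.3·0.54=0.1620. Summing gives P(heads) = 0.63160.
P(Coin 3 | heads) = 0.07800 / 0.63160 = 0.1235.

Posterior probability ≈ 0.1235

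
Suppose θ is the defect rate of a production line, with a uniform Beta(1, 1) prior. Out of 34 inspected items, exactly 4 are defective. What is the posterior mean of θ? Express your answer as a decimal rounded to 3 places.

Posterior mean ≈ 0.139

Observing 4 successes and 30 failures updates Beta(1, 1) by adding the success and failure counts to the two shape parameters: α = 1+4 = 5, β = 1+30 = 31.
E[θ | data] = 5/(5+31) = 0.139.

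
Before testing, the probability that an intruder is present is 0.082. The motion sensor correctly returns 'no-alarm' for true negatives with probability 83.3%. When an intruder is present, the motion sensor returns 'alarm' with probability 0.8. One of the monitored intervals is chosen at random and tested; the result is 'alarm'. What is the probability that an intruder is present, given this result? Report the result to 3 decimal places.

P(H | E) ≈ 0.300

Write H for 'an intruder is present'. Prior odds H:¬H = 0.082/0.918 = 0.089325. For the 'alarm' outcome, the likelihood ratio is 0.8/0.167 = 4.7904.
Posterior odds = 0.089325 × 4.7904 = 0.42790, so P(H|E) = 0.42790/(1+0.42790) = 0.300.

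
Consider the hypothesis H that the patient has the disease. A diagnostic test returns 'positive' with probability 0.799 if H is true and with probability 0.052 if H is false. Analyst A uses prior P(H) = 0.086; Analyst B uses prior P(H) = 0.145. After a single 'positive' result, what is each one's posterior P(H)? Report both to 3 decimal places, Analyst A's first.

Analyst A: 0.591; Analyst B: 0.723

The likelihood ratio for a 'positive' result is 0.799/0.052 = 15.365.
Analyst A: prior odds 0.086/0.914 = 0.094092; posterior odds 1.4458; posterior probability 0.591.
Analyst B: prior odds 0.145/0.855 = 0.16959; posterior odds 2.6058; posterior probability 0.723.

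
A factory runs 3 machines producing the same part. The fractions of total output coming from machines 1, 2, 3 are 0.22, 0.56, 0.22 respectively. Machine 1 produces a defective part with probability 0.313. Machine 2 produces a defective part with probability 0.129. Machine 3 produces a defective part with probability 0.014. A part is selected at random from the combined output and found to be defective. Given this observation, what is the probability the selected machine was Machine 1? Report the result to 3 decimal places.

Tabulate prior·likelihood by source: [1] prior 0.22, lik 0.313, product 0.06886; [2] prior 0.56, lik 0.129, product 0.07224; [3] prior 0.22, lik 0.014, product 0.003080.
Normalizing constant = 0.14418; the posterior for Machine 1 is its product over the sum, 0.06886/0.14418 = 0.478.

Posterior probability ≈ 0.478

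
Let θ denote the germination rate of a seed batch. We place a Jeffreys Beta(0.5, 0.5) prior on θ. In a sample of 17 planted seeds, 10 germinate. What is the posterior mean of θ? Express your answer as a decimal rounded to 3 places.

The binomial likelihood is conjugate to the Beta prior: with 10 successes and 7 failures, the posterior is Beta(0.5+10, 0.5+7) = Beta(10.5, 7.5).
Posterior mean = α/(α+β) = 10.5/18 = 0.583.

Posterior mean ≈ 0.583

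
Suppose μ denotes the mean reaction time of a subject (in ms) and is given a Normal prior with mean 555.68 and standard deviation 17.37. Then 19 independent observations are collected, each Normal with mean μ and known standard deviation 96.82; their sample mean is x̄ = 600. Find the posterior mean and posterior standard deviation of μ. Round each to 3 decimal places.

Posterior mean ≈ 572.498; posterior SD ≈ 13.683

With known σ, the Normal prior is conjugate. Weight on the data is w = (n/σ²)/(n/σ² + 1/τ₀²) = 0.00202686/(0.00202686+0.00331437) = 0.37947.
Posterior mean = w·x̄ + (1−w)·μ₀ = 0.37947·600 + 0.62053·555.68 = 572.498. Posterior variance = 1/(0.00202686+0.00331437) = 187.223, so SD = 13.683.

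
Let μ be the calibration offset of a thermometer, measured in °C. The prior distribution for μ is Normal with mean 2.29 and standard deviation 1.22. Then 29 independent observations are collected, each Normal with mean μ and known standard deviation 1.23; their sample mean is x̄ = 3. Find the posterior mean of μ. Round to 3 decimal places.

Prior precision 1/τ₀² = 1/1.22² = 0.671862; data precision n/σ² = 29/1.23² = 19.1685.
Posterior precision = 0.671862 + 19.1685 = 19.8403.
Posterior mean = (0.671862·2.29 + 19.1685·3) / 19.8403 = 2.976.

Posterior mean ≈ 2.976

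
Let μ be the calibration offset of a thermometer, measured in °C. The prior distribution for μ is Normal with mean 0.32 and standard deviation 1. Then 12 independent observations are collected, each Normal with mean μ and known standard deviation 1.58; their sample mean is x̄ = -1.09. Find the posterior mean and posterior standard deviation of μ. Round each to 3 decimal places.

Posterior mean ≈ -0.847; posterior SD ≈ 0.415

Prior precision 1/τ₀² = 1/1² = 1.00000; data precision n/σ² = 12/1.58² = 4.80692.
Posterior precision = 1.00000 + 4.80692 = 5.80692, giving posterior SD = 1/√5.80692 = 0.415.
Posterior mean = (1.00000·0.32 + 4.80692·-1.09) / 5.80692 = -0.847.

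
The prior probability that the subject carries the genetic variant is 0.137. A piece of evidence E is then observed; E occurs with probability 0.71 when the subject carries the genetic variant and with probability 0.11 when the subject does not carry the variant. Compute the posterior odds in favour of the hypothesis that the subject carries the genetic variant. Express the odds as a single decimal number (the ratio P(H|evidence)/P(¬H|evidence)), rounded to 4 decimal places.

Posterior odds ≈ 1.0246

Prior odds = 0.137/(1−0.137) = 0.15875. In log-odds, ln(0.15875) = -1.8404.
Add log likelihood ratio: ln(6.4545) = 1.8648.
Posterior log-odds = 0.024351, so posterior odds = exp(0.024351) = 1.0246.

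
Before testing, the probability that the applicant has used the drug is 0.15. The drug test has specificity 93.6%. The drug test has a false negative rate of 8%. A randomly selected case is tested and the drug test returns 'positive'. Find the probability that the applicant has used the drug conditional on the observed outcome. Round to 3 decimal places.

Let H be the event that the applicant has used the drug. P(H) = 0.15, so P(¬H) = 0.85. With E the 'positive' result, P(E|H) = 0.92 and P(E|¬H) = 0.064.
P(E) = 0.92·0.15 + 0.064·0.85 = 0.13800 + 0.054400 = 0.19240.
By Bayes' theorem, P(H|E) = 0.13800 / 0.19240 = 0.717.

P(H | E) ≈ 0.717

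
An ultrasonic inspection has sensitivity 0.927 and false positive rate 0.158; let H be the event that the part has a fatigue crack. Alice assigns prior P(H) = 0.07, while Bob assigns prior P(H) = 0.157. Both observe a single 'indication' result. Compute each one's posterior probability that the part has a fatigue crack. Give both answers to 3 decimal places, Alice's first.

P('+'|H) = 0.927, P('+'|¬H) = 0.158.
Alice: numerator 0.927·0.07 = 0.064890; evidence = 0.064890+0.158·0.93 = 0.21183; posterior = 0.306.
Bob: numerator 0.927·0.157 = 0.14554; evidence = 0.14554+0.158·0.843 = 0.27873; posterior = 0.522.

Alice: 0.306; Bob: 0.522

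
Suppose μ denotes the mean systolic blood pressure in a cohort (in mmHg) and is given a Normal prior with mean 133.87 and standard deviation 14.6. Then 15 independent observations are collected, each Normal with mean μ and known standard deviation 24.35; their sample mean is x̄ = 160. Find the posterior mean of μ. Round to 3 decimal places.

Posterior mean ≈ 155.912

With known σ, the Normal prior is conjugate. Weight on the data is w = (n/σ²)/(n/σ² + 1/τ₀²) = 0.0252984/(0.0252984+0.00469131) = 0.84357.
Posterior mean = w·x̄ + (1−w)·μ₀ = 0.84357·160 + 0.15643·133.87 = 155.912.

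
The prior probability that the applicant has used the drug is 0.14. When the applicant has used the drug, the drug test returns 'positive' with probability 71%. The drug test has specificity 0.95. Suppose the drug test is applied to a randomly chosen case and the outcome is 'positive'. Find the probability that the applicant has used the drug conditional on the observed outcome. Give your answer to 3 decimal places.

P(H | E) ≈ 0.698

Write H for 'the applicant has used the drug'. Prior odds H:¬H = 0.14/0.86 = 0.16279. For the 'positive' outcome, the likelihood ratio is 0.71/0.05 = 14.200.
Posterior odds = 0.16279 × 14.200 = 2.3116, so P(H|E) = 2.3116/(1+2.3116) = 0.698.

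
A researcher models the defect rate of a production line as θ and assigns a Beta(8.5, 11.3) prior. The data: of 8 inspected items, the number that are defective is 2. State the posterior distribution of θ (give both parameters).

The binomial likelihood is conjugate to the Beta prior: with 2 successes and 6 failures, the posterior is Beta(8.5+2, 11.3+6) = Beta(10.5, 17.3).

Posterior: Beta(10.5, 17.3)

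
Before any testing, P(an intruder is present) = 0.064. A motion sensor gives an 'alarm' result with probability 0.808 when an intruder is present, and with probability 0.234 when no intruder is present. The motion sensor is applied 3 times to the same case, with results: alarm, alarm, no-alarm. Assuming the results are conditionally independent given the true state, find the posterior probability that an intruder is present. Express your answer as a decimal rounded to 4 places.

Posterior P(H) ≈ 0.1697

With H the event that an intruder is present, the joint likelihood of the observed sequence is P(data|H) = 0.808·0.808·0.192 = 0.12535 and P(data|¬H) = 0.234·0.234·0.766 = 0.041943.
Bayes: P(H|data) = 0.064·0.12535 / (0.064·0.12535 + 0.936·0.041943) = 0.0080224/0.047281 = 0.1697.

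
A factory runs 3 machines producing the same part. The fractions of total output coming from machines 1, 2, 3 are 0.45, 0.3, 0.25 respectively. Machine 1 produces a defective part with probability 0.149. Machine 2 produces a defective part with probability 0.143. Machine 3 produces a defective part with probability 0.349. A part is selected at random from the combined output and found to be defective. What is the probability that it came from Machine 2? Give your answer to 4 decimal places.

P(defective|M1) = 0.149; P(defective|M2) = 0.143; P(defective|M3) = 0.349.
Prior × likelihood for each source: 0.45·0.149=0.06705, 0.3·0.143=0.04290, 0.25·0.349=0.08725. Summing gives P(defective) = 0.19720.
P(Machine 2 | defective) = 0.04290 / 0.19720 = 0.2175.

Posterior probability ≈ 0.2175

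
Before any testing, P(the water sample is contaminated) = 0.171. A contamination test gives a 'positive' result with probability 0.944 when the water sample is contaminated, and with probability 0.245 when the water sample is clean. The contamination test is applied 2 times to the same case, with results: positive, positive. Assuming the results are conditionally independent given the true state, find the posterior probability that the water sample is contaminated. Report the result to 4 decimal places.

Let H be the event that the water sample is contaminated; start with P(H) = 0.171. P('positive'|H) = 0.944, P('positive'|¬H) = 0.245.
Update on result 1 ('positive'): P(H) ← 0.944·0.1710 / (0.944·0.1710 + 0.245·0.8290) = 0.16142/0.36453 = 0.4428.
Update on result 2 ('positive'): P(H) ← 0.944·0.4428 / (0.944·0.4428 + 0.245·0.5572) = 0.41803/0.55454 = 0.7538.

Posterior P(H) ≈ 0.7538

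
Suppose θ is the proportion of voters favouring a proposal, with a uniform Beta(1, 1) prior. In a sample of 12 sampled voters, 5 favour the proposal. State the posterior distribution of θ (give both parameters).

Posterior: Beta(6, 8)

The binomial likelihood is conjugate to the Beta prior: with 5 successes and 7 failures, the posterior is Beta(1+5, 1+7) = Beta(6, 8).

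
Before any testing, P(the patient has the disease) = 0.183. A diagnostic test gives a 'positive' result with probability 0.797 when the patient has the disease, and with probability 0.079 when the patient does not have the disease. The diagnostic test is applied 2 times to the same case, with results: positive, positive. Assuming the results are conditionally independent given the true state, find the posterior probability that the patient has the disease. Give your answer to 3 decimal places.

Posterior P(H) ≈ 0.958

Let H be the event that the patient has the disease; start with P(H) = 0.183. P('positive'|H) = 0.797, P('positive'|¬H) = 0.079.
Update on result 1 ('positive'): P(H) ← 0.797·0.1830 / (0.797·0.1830 + 0.079·0.8170) = 0.14585/0.21039 = 0.6932.
Update on result 2 ('positive'): P(H) ← 0.797·0.6932 / (0.797·0.6932 + 0.079·0.3068) = 0.55250/0.57674 = 0.9580.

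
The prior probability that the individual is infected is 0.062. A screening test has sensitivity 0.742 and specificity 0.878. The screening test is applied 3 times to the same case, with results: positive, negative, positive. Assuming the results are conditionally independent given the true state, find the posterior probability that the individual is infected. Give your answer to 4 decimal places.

With H the event that the individual is infected, the joint likelihood of the observed sequence is P(data|H) = 0.742·0.258·0.742 = 0.14205 and P(data|¬H) = 0.122·0.878·0.122 = 0.013068.
Bayes: P(H|data) = 0.062·0.14205 / (0.062·0.14205 + 0.938·0.013068) = 0.0088068/0.021065 = 0.4181.

Posterior P(H) ≈ 0.4181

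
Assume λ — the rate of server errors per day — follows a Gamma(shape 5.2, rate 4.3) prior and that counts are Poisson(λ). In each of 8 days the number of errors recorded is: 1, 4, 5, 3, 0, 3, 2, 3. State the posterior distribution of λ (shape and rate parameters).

Total count ∑xᵢ = 21 over n = 8 days.
Gamma is conjugate to the Poisson likelihood: posterior is Gamma(shape = 5.2+21 = 26.2, rate = 4.3+8 = 12.3).

Posterior: Gamma(shape=26.2, rate=12.3)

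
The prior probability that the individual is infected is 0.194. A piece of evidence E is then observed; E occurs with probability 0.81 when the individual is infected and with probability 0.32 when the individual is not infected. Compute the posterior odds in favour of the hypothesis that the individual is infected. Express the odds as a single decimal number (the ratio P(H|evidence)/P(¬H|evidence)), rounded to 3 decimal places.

Prior odds = 0.194/(1−0.194) = 0.24069. In log-odds, ln(0.24069) = -1.4242.
Add log likelihood ratio: ln(2.5312) = 0.92871.
Posterior log-odds = -0.49551, so posterior odds = exp(-0.49551) = 0.60926.

Posterior odds ≈ 0.609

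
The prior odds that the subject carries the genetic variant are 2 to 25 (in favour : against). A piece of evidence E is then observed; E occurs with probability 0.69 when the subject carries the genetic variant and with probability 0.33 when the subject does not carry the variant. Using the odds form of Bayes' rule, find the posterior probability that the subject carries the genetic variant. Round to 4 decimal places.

Prior odds = 2/25 = 0.080000.
Likelihood ratio for E = 0.69/0.33 = 2.0909.
Posterior odds = prior odds × LR = 0.16727.
Posterior probability = odds/(1+odds) = 0.16727/1.1673 = 0.1433.

Posterior probability ≈ 0.1433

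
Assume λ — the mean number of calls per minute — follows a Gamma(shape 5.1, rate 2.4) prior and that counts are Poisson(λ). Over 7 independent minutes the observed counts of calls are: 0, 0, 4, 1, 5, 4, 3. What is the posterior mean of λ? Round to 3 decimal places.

Total count ∑xᵢ = 17 over n = 7 minutes.
Gamma is conjugate to the Poisson likelihood: posterior is Gamma(shape = 5.1+17 = 22.1, rate = 2.4+7 = 9.4).
Posterior mean = shape/rate = 22.1/9.4 = 2.351.

Posterior mean ≈ 2.351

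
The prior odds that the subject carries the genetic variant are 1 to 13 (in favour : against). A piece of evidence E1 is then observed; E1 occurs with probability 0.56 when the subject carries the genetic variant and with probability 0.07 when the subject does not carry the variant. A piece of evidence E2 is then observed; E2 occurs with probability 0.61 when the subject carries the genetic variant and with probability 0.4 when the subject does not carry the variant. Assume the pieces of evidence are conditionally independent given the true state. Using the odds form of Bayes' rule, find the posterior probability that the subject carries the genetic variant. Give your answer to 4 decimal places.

Prior odds = 1/13 = 0.076923.
Likelihood ratio for E1 = 0.56/0.07 = 8.0000.
Likelihood ratio for E2 = 0.61/0.4 = 1.5250.
Posterior odds = prior odds × LR₁ × LR₂ = 0.93846.
Posterior probability = odds/(1+odds) = 0.93846/1.9385 = 0.4841.

Posterior probability ≈ 0.4841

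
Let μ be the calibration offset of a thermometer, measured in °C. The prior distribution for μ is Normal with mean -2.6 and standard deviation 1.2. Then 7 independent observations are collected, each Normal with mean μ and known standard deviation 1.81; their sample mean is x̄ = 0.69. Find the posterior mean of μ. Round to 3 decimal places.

With known σ, the Normal prior is conjugate. Weight on the data is w = (n/σ²)/(n/σ² + 1/τ₀²) = 2.13669/(2.13669+0.694444) = 0.75471.
Posterior mean = w·x̄ + (1−w)·μ₀ = 0.75471·0.69 + 0.24529·-2.6 = -0.117.

Posterior mean ≈ -0.117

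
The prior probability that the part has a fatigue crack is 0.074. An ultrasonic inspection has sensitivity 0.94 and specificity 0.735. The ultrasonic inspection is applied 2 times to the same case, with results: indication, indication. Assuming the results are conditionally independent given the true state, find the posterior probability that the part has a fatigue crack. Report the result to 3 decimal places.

Posterior P(H) ≈ 0.501

With H the event that the part has a fatigue crack, the joint likelihood of the observed sequence is P(data|H) = 0.94·0.94 = 0.88360 and P(data|¬H) = 0.265·0.265 = 0.070225.
Bayes: P(H|data) = 0.074·0.88360 / (0.074·0.88360 + 0.926·0.070225) = 0.065386/0.13041 = 0.5014.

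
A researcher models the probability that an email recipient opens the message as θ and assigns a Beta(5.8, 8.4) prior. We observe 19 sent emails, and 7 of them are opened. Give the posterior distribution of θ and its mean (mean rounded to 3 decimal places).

Posterior: Beta(12.8, 20.4); mean ≈ 0.386

Observing 7 successes and 12 failures updates Beta(5.8, 8.4) by adding the success and failure counts to the two shape parameters: α = 5.8+7 = 12.8, β = 8.4+12 = 20.4.
E[θ | data] = 12.8/(12.8+20.4) = 0.386.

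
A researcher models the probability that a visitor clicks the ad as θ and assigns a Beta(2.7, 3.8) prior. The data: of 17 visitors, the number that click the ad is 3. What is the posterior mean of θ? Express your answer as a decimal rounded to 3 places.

Posterior mean ≈ 0.243

Observing 3 successes and 14 failures updates Beta(2.7, 3.8) by adding the success and failure counts to the two shape parameters: α = 2.7+3 = 5.7, β = 3.8+14 = 17.8.
E[θ | data] = 5.7/(5.7+17.8) = 0.243.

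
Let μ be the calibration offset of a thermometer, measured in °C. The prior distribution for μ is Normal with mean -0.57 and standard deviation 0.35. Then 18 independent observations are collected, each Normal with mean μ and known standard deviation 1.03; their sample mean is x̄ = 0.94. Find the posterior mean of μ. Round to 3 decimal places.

Posterior mean ≈ 0.449

With known σ, the Normal prior is conjugate. Weight on the data is w = (n/σ²)/(n/σ² + 1/τ₀²) = 16.9667/(16.9667+8.16327) = 0.67516.
Posterior mean = w·x̄ + (1−w)·μ₀ = 0.67516·0.94 + 0.32484·-0.57 = 0.449.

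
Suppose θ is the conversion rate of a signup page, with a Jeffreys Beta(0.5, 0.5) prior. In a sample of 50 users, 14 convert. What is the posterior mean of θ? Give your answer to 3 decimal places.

Posterior mean ≈ 0.284

The binomial likelihood is conjugate to the Beta prior: with 14 successes and 36 failures, the posterior is Beta(0.5+14, 0.5+36) = Beta(14.5, 36.5).
Posterior mean = α/(α+β) = 14.5/51 = 0.284.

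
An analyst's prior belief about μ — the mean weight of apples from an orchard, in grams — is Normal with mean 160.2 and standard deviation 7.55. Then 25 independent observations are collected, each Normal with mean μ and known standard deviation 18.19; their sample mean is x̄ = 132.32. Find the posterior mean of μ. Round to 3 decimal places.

Posterior mean ≈ 137.574

Prior precision 1/τ₀² = 1/7.55² = 0.0175431; data precision n/σ² = 25/18.19² = 0.0755570.
Posterior precision = 0.0175431 + 0.0755570 = 0.0931001.
Posterior mean = (0.0175431·160.2 + 0.0755570·132.32) / 0.0931001 = 137.574.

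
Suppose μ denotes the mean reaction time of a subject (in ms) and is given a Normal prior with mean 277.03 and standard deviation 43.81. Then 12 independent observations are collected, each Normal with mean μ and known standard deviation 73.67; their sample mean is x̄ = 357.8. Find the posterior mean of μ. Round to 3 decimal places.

With known σ, the Normal prior is conjugate. Weight on the data is w = (n/σ²)/(n/σ² + 1/τ₀²) = 0.00221106/(0.00221106+0.00052102) = 0.80930.
Posterior mean = w·x̄ + (1−w)·μ₀ = 0.80930·357.8 + 0.19070·277.03 = 342.397.

Posterior mean ≈ 342.397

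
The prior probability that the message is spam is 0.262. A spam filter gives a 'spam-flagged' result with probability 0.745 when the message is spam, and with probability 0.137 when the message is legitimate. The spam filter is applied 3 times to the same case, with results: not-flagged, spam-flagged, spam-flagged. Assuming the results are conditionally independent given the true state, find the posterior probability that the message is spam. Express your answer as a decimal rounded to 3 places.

With H the event that the message is spam, the joint likelihood of the observed sequence is P(data|H) = 0.255·0.745·0.745 = 0.14153 and P(data|¬H) = 0.863·0.137·0.137 = 0.016198.
Bayes: P(H|data) = 0.262·0.14153 / (0.262·0.14153 + 0.738·0.016198) = 0.037081/0.049035 = 0.7562.

Posterior P(H) ≈ 0.756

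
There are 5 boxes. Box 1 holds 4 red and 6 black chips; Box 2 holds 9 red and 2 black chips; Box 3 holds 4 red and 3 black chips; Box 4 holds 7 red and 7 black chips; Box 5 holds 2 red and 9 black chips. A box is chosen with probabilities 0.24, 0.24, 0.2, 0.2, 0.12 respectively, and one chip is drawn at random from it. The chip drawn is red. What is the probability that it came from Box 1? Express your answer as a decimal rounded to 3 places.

Tabulate prior·likelihood by source: [1] prior 0.24, lik 0.4, product 0.09600; [2] prior 0.24, lik 0.8182, product 0.1964; [3] prior 0.2, lik 0.5714, product 0.1143; [4] prior 0.2, lik 0.5, product 0.1000; [5] prior 0.12, lik 0.1818, product 0.02182.
Normalizing constant = 0.52847; the posterior for Box 1 is its product over the sum, 0.09600/0.52847 = 0.182.

Posterior probability ≈ 0.182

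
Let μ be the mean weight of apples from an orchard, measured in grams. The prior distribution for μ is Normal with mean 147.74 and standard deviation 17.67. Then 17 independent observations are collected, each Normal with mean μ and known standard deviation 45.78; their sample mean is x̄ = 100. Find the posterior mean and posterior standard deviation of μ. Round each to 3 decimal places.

Posterior mean ≈ 113.514; posterior SD ≈ 9.401

With known σ, the Normal prior is conjugate. Weight on the data is w = (n/σ²)/(n/σ² + 1/τ₀²) = 0.00811143/(0.00811143+0.00320278) = 0.71692.
Posterior mean = w·x̄ + (1−w)·μ₀ = 0.71692·100 + 0.28308·147.74 = 113.514. Posterior variance = 1/(0.00811143+0.00320278) = 88.3845, so SD = 9.401.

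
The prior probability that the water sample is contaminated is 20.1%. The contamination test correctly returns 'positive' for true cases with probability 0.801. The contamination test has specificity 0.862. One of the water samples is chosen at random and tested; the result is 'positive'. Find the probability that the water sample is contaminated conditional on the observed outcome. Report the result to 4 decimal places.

Write H for 'the water sample is contaminated'. Prior odds H:¬H = 0.201/0.799 = 0.25156. For the 'positive' outcome, the likelihood ratio is 0.801/0.138 = 5.8043.
Posterior odds = 0.25156 × 5.8043 = 1.4602, so P(H|E) = 1.4602/(1+1.4602) = 0.5935.

P(H | E) ≈ 0.5935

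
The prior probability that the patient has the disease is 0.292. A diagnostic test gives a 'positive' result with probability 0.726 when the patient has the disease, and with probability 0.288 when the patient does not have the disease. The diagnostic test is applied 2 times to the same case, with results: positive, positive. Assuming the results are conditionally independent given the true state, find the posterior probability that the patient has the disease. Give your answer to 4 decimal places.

Posterior P(H) ≈ 0.7238

Let H be the event that the patient has the disease; start with P(H) = 0.292. P('positive'|H) = 0.726, P('positive'|¬H) = 0.288.
Update on result 1 ('positive'): P(H) ← 0.726·0.2920 / (0.726·0.2920 + 0.288·0.7080) = 0.21199/0.41590 = 0.5097.
Update on result 2 ('positive'): P(H) ← 0.726·0.5097 / (0.726·0.5097 + 0.288·0.4903) = 0.37006/0.51126 = 0.7238.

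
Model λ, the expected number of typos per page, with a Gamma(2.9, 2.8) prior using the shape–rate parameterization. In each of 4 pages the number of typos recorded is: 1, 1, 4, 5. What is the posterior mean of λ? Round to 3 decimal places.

The Poisson likelihood adds the total count to the shape and the number of exposure periods to the rate. Here ∑xᵢ = 11 and n = 4, so shape 2.9→13.9 and rate 2.8→6.8.
E[λ | data] = 13.9/6.8 = 2.044.

Posterior mean ≈ 2.044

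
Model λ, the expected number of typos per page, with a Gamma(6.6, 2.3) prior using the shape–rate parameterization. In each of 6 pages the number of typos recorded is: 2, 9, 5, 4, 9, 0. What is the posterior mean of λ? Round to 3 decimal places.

Total count ∑xᵢ = 29 over n = 6 pages.
Gamma is conjugate to the Poisson likelihood: posterior is Gamma(shape = 6.6+29 = 35.6, rate = 2.3+6 = 8.3).
E[λ | data] = 35.6/8.3 = 4.289.

Posterior mean ≈ 4.289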